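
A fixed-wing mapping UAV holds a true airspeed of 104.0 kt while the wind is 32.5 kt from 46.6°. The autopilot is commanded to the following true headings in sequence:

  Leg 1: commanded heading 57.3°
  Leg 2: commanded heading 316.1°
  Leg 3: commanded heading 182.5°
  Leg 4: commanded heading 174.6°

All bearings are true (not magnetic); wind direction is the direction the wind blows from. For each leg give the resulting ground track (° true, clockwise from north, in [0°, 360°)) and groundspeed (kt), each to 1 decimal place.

Leg 1: heading 57.3°; drift +4.8° → track 62.1°, groundspeed 72.3 kt
Leg 2: heading 316.1°; drift -17.3° → track 298.8°, groundspeed 109.2 kt
Leg 3: heading 182.5°; drift +10.1° → track 192.6°, groundspeed 129.3 kt
Leg 4: heading 174.6°; drift +11.7° → track 186.3°, groundspeed 126.6 kt

Leg 1: track=62.1°, groundspeed=72.3 kt
Leg 2: track=298.8°, groundspeed=109.2 kt
Leg 3: track=192.6°, groundspeed=129.3 kt
Leg 4: track=186.3°, groundspeed=126.6 kt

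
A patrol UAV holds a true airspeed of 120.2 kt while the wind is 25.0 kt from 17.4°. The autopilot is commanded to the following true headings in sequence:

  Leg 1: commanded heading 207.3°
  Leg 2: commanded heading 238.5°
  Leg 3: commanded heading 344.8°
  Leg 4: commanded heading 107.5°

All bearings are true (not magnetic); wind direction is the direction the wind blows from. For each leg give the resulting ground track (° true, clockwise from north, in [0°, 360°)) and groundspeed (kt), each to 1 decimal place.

Leg 1: track=205.6°, groundspeed=144.9 kt
Leg 2: track=231.8°, groundspeed=140.0 kt
Leg 3: track=337.1°, groundspeed=100.0 kt
Leg 4: track=119.2°, groundspeed=122.8 kt

Leg 1: heading 207.3°; drift -1.7° → track 205.6°, groundspeed 144.9 kt
Leg 2: heading 238.5°; drift -6.7° → track 231.8°, groundspeed 140.0 kt
Leg 3: heading 344.8°; drift -7.7° → track 337.1°, groundspeed 100.0 kt
Leg 4: heading 107.5°; drift +11.7° → track 119.2°, groundspeed 122.8 kt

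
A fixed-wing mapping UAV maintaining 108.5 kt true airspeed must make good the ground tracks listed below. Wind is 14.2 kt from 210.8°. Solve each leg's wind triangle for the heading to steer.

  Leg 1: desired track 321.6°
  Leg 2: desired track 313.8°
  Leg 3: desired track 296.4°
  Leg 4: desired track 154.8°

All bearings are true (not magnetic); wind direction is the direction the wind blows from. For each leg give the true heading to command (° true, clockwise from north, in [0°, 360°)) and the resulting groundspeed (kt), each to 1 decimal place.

Leg 1: desired track 321.6°; wind correction -7.0° → command heading 314.6°, groundspeed 112.7 kt
Leg 2: desired track 313.8°; wind correction -7.3° → command heading 306.5°, groundspeed 110.8 kt
Leg 3: desired track 296.4°; wind correction -7.5° → command heading 288.9°, groundspeed 106.5 kt
Leg 4: desired track 154.8°; wind correction +6.2° → command heading 161.0°, groundspeed 99.9 kt

Leg 1: heading=314.6°, groundspeed=112.7 kt
Leg 2: heading=306.5°, groundspeed=110.8 kt
Leg 3: heading=288.9°, groundspeed=106.5 kt
Leg 4: heading=161.0°, groundspeed=99.9 kt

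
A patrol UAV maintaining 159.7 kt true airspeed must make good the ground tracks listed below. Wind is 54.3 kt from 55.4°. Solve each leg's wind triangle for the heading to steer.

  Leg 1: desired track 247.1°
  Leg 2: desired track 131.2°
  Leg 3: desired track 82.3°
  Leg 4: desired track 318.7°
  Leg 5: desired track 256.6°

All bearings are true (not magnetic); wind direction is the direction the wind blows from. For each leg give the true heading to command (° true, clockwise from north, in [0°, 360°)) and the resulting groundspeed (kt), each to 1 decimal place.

Leg 1: desired track 247.1°; wind correction +4.0° → command heading 251.1°, groundspeed 212.5 kt
Leg 2: desired track 131.2°; wind correction -19.2° → command heading 112.0°, groundspeed 137.5 kt
Leg 3: desired track 82.3°; wind correction -8.8° → command heading 73.5°, groundspeed 109.4 kt
Leg 4: desired track 318.7°; wind correction +19.7° → command heading 338.4°, groundspeed 156.7 kt
Leg 5: desired track 256.6°; wind correction +7.1° → command heading 263.7°, groundspeed 209.1 kt

Leg 1: heading=251.1°, groundspeed=212.5 kt
Leg 2: heading=112.0°, groundspeed=137.5 kt
Leg 3: heading=73.5°, groundspeed=109.4 kt
Leg 4: heading=338.4°, groundspeed=156.7 kt
Leg 5: heading=263.7°, groundspeed=209.1 kt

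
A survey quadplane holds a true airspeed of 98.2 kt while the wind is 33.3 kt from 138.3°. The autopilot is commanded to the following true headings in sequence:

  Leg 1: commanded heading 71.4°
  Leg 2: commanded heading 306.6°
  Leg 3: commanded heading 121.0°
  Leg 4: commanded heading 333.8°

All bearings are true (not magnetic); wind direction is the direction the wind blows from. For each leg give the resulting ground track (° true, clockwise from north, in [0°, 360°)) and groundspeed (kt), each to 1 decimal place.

Leg 1: heading 71.4°; drift -19.8° → track 51.6°, groundspeed 90.5 kt
Leg 2: heading 306.6°; drift +3.0° → track 309.6°, groundspeed 131.0 kt
Leg 3: heading 121.0°; drift -8.5° → track 112.5°, groundspeed 67.1 kt
Leg 4: heading 333.8°; drift -3.9° → track 329.9°, groundspeed 130.6 kt

Leg 1: track=51.6°, groundspeed=90.5 kt
Leg 2: track=309.6°, groundspeed=131.0 kt
Leg 3: track=112.5°, groundspeed=67.1 kt
Leg 4: track=329.9°, groundspeed=130.6 kt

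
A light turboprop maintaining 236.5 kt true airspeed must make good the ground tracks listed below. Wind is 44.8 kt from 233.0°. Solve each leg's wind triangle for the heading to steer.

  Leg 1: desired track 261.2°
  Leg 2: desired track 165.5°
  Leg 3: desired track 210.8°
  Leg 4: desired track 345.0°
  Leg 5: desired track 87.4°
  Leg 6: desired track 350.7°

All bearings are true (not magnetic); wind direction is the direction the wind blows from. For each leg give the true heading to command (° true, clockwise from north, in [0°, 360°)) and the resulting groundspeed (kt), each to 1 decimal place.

Leg 1: desired track 261.2°; wind correction -5.1° → command heading 256.1°, groundspeed 196.1 kt
Leg 2: desired track 165.5°; wind correction +10.1° → command heading 175.6°, groundspeed 215.7 kt
Leg 3: desired track 210.8°; wind correction +4.1° → command heading 214.9°, groundspeed 194.4 kt
Leg 4: desired track 345.0°; wind correction -10.1° → command heading 334.9°, groundspeed 249.6 kt
Leg 5: desired track 87.4°; wind correction +6.1° → command heading 93.5°, groundspeed 272.1 kt
Leg 6: desired track 350.7°; wind correction -9.7° → command heading 341.0°, groundspeed 254.0 kt

Leg 1: heading=256.1°, groundspeed=196.1 kt
Leg 2: heading=175.6°, groundspeed=215.7 kt
Leg 3: heading=214.9°, groundspeed=194.4 kt
Leg 4: heading=334.9°, groundspeed=249.6 kt
Leg 5: heading=93.5°, groundspeed=272.1 kt
Leg 6: heading=341.0°, groundspeed=254.0 kt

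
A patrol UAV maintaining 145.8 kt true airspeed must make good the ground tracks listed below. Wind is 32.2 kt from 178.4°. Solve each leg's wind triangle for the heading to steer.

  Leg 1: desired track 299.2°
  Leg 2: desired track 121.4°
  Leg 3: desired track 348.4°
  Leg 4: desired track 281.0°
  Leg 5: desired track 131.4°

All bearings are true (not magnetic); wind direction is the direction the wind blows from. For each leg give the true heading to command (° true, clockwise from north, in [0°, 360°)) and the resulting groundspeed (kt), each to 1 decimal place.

Leg 1: desired track 299.2°; wind correction -10.9° → command heading 288.3°, groundspeed 159.6 kt
Leg 2: desired track 121.4°; wind correction +10.7° → command heading 132.1°, groundspeed 125.7 kt
Leg 3: desired track 348.4°; wind correction -2.2° → command heading 346.2°, groundspeed 177.4 kt
Leg 4: desired track 281.0°; wind correction -12.4° → command heading 268.6°, groundspeed 149.4 kt
Leg 5: desired track 131.4°; wind correction +9.3° → command heading 140.7°, groundspeed 121.9 kt

Leg 1: heading=288.3°, groundspeed=159.6 kt
Leg 2: heading=132.1°, groundspeed=125.7 kt
Leg 3: heading=346.2°, groundspeed=177.4 kt
Leg 4: heading=268.6°, groundspeed=149.4 kt
Leg 5: heading=140.7°, groundspeed=121.9 kt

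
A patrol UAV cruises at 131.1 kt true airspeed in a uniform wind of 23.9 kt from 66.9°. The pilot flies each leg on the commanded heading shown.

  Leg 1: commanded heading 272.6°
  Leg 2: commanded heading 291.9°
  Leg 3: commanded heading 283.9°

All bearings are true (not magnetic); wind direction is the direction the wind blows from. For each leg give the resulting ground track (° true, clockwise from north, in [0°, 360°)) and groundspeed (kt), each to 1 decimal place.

Leg 1: heading 272.6°; drift -3.9° → track 268.7°, groundspeed 153.0 kt
Leg 2: heading 291.9°; drift -6.5° → track 285.4°, groundspeed 149.0 kt
Leg 3: heading 283.9°; drift -5.5° → track 278.4°, groundspeed 150.9 kt

Leg 1: track=268.7°, groundspeed=153.0 kt
Leg 2: track=285.4°, groundspeed=149.0 kt
Leg 3: track=278.4°, groundspeed=150.9 kt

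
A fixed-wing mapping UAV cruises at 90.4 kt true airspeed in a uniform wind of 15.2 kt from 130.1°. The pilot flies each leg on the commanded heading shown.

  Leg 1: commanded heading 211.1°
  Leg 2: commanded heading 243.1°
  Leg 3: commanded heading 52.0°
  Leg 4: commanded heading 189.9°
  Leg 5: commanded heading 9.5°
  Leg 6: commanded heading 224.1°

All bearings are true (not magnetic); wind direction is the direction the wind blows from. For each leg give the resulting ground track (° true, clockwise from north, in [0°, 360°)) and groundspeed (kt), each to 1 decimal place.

Leg 1: track=220.8°, groundspeed=89.3 kt
Leg 2: track=251.4°, groundspeed=97.3 kt
Leg 3: track=42.3°, groundspeed=88.5 kt
Leg 4: track=198.9°, groundspeed=83.8 kt
Leg 5: track=1.9°, groundspeed=99.0 kt
Leg 6: track=233.5°, groundspeed=92.7 kt

Leg 1: heading 211.1°; drift +9.7° → track 220.8°, groundspeed 89.3 kt
Leg 2: heading 243.1°; drift +8.3° → track 251.4°, groundspeed 97.3 kt
Leg 3: heading 52.0°; drift -9.7° → track 42.3°, groundspeed 88.5 kt
Leg 4: heading 189.9°; drift +9.0° → track 198.9°, groundspeed 83.8 kt
Leg 5: heading 9.5°; drift -7.6° → track 1.9°, groundspeed 99.0 kt
Leg 6: heading 224.1°; drift +9.4° → track 233.5°, groundspeed 92.7 kt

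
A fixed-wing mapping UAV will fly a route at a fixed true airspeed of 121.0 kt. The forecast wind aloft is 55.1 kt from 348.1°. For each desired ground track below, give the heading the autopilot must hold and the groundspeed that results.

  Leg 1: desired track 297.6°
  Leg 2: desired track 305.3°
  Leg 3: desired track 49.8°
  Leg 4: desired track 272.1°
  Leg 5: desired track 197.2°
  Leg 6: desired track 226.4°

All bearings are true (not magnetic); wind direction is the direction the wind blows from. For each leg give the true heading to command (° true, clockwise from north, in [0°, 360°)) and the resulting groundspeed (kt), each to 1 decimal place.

Leg 1: desired track 297.6°; wind correction +20.6° → command heading 318.2°, groundspeed 78.2 kt
Leg 2: desired track 305.3°; wind correction +18.0° → command heading 323.3°, groundspeed 74.6 kt
Leg 3: desired track 49.8°; wind correction -23.6° → command heading 26.2°, groundspeed 84.7 kt
Leg 4: desired track 272.1°; wind correction +26.2° → command heading 298.3°, groundspeed 95.2 kt
Leg 5: desired track 197.2°; wind correction +12.8° → command heading 210.0°, groundspeed 166.1 kt
Leg 6: desired track 226.4°; wind correction +22.8° → command heading 249.2°, groundspeed 140.5 kt

Leg 1: heading=318.2°, groundspeed=78.2 kt
Leg 2: heading=323.3°, groundspeed=74.6 kt
Leg 3: heading=26.2°, groundspeed=84.7 kt
Leg 4: heading=298.3°, groundspeed=95.2 kt
Leg 5: heading=210.0°, groundspeed=166.1 kt
Leg 6: heading=249.2°, groundspeed=140.5 kt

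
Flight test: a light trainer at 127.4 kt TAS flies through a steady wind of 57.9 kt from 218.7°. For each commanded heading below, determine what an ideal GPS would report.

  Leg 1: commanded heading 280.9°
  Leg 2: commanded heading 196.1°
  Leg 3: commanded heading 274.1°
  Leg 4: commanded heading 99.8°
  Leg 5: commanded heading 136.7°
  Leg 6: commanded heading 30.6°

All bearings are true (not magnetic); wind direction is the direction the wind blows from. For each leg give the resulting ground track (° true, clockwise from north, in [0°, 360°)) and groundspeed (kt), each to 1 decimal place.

Leg 1: track=307.9°, groundspeed=112.7 kt
Leg 2: track=179.4°, groundspeed=77.2 kt
Leg 3: track=300.9°, groundspeed=105.9 kt
Leg 4: track=81.7°, groundspeed=163.4 kt
Leg 5: track=111.0°, groundspeed=132.4 kt
Leg 6: track=33.1°, groundspeed=184.9 kt

Leg 1: heading 280.9°; drift +27.0° → track 307.9°, groundspeed 112.7 kt
Leg 2: heading 196.1°; drift -16.7° → track 179.4°, groundspeed 77.2 kt
Leg 3: heading 274.1°; drift +26.8° → track 300.9°, groundspeed 105.9 kt
Leg 4: heading 99.8°; drift -18.1° → track 81.7°, groundspeed 163.4 kt
Leg 5: heading 136.7°; drift -25.7° → track 111.0°, groundspeed 132.4 kt
Leg 6: heading 30.6°; drift +2.5° → track 33.1°, groundspeed 184.9 kt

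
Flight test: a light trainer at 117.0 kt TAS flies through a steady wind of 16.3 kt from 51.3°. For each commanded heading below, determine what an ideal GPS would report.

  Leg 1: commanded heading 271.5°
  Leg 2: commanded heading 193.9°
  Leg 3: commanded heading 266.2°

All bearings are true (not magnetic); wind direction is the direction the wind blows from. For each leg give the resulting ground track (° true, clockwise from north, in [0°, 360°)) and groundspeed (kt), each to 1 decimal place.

Leg 1: heading 271.5°; drift -4.6° → track 266.9°, groundspeed 129.9 kt
Leg 2: heading 193.9°; drift +4.4° → track 198.3°, groundspeed 130.3 kt
Leg 3: heading 266.2°; drift -4.1° → track 262.1°, groundspeed 130.7 kt

Leg 1: track=266.9°, groundspeed=129.9 kt
Leg 2: track=198.3°, groundspeed=130.3 kt
Leg 3: track=262.1°, groundspeed=130.7 kt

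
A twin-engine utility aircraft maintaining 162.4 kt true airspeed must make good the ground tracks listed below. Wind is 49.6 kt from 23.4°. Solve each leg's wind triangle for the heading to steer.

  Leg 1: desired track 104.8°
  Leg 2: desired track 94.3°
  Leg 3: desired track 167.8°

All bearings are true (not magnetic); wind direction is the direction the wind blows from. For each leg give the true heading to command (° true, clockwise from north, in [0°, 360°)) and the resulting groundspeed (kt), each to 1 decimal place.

Leg 1: desired track 104.8°; wind correction -17.6° → command heading 87.2°, groundspeed 147.4 kt
Leg 2: desired track 94.3°; wind correction -16.8° → command heading 77.5°, groundspeed 139.3 kt
Leg 3: desired track 167.8°; wind correction -10.2° → command heading 157.6°, groundspeed 200.1 kt

Leg 1: heading=87.2°, groundspeed=147.4 kt
Leg 2: heading=77.5°, groundspeed=139.3 kt
Leg 3: heading=157.6°, groundspeed=200.1 kt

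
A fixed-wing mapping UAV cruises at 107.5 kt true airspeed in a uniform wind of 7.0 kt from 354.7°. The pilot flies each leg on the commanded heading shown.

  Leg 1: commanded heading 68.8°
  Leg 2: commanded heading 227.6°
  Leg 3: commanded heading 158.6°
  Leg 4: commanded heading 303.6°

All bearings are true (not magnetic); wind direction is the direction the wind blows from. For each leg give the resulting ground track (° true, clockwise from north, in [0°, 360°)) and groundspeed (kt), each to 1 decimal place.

Leg 1: track=72.4°, groundspeed=105.8 kt
Leg 2: track=224.7°, groundspeed=111.9 kt
Leg 3: track=159.6°, groundspeed=114.2 kt
Leg 4: track=300.6°, groundspeed=103.2 kt

Leg 1: heading 68.8°; drift +3.6° → track 72.4°, groundspeed 105.8 kt
Leg 2: heading 227.6°; drift -2.9° → track 224.7°, groundspeed 111.9 kt
Leg 3: heading 158.6°; drift +1.0° → track 159.6°, groundspeed 114.2 kt
Leg 4: heading 303.6°; drift -3.0° → track 300.6°, groundspeed 103.2 kt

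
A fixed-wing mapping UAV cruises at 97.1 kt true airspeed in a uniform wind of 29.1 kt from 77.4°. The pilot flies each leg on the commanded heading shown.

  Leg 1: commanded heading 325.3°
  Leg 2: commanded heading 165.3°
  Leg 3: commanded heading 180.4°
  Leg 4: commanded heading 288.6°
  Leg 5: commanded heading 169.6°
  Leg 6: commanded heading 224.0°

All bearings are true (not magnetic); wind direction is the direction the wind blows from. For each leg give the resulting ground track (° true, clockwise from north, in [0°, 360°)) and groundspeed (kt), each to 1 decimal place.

Leg 1: heading 325.3°; drift -14.0° → track 311.3°, groundspeed 111.4 kt
Leg 2: heading 165.3°; drift +16.8° → track 182.1°, groundspeed 100.3 kt
Leg 3: heading 180.4°; drift +15.3° → track 195.7°, groundspeed 107.5 kt
Leg 4: heading 288.6°; drift -7.0° → track 281.6°, groundspeed 122.9 kt
Leg 5: heading 169.6°; drift +16.5° → track 186.1°, groundspeed 102.4 kt
Leg 6: heading 224.0°; drift +7.5° → track 231.5°, groundspeed 122.4 kt

Leg 1: track=311.3°, groundspeed=111.4 kt
Leg 2: track=182.1°, groundspeed=100.3 kt
Leg 3: track=195.7°, groundspeed=107.5 kt
Leg 4: track=281.6°, groundspeed=122.9 kt
Leg 5: track=186.1°, groundspeed=102.4 kt
Leg 6: track=231.5°, groundspeed=122.4 kt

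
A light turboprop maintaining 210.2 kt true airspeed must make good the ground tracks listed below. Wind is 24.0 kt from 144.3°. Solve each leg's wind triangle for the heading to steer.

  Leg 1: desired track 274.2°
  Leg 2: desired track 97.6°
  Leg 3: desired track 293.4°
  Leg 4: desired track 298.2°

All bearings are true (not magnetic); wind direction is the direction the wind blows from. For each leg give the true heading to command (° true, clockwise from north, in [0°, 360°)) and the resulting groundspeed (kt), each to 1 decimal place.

Leg 1: heading=269.2°, groundspeed=224.8 kt
Leg 2: heading=102.4°, groundspeed=193.0 kt
Leg 3: heading=290.0°, groundspeed=230.4 kt
Leg 4: heading=295.3°, groundspeed=231.5 kt

Leg 1: desired track 274.2°; wind correction -5.0° → command heading 269.2°, groundspeed 224.8 kt
Leg 2: desired track 97.6°; wind correction +4.8° → command heading 102.4°, groundspeed 193.0 kt
Leg 3: desired track 293.4°; wind correction -3.4° → command heading 290.0°, groundspeed 230.4 kt
Leg 4: desired track 298.2°; wind correction -2.9° → command heading 295.3°, groundspeed 231.5 kt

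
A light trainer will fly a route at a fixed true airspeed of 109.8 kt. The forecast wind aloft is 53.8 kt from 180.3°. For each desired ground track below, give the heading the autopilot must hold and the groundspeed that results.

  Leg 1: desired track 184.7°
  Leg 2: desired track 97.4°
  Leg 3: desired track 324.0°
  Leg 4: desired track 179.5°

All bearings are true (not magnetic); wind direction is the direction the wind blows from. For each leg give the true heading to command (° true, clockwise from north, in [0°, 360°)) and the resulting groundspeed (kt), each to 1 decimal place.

Leg 1: heading=182.5°, groundspeed=56.1 kt
Leg 2: heading=126.5°, groundspeed=89.3 kt
Leg 3: heading=307.1°, groundspeed=148.4 kt
Leg 4: heading=179.9°, groundspeed=56.0 kt

Leg 1: desired track 184.7°; wind correction -2.2° → command heading 182.5°, groundspeed 56.1 kt
Leg 2: desired track 97.4°; wind correction +29.1° → command heading 126.5°, groundspeed 89.3 kt
Leg 3: desired track 324.0°; wind correction -16.9° → command heading 307.1°, groundspeed 148.4 kt
Leg 4: desired track 179.5°; wind correction +0.4° → command heading 179.9°, groundspeed 56.0 kt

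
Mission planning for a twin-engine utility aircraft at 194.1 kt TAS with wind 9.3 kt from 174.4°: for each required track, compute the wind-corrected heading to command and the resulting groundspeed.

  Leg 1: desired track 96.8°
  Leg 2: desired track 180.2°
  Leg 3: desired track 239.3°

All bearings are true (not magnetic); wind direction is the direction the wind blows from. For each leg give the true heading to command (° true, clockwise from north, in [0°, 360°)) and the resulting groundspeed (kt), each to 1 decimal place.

Leg 1: heading=99.5°, groundspeed=191.9 kt
Leg 2: heading=179.9°, groundspeed=184.8 kt
Leg 3: heading=236.8°, groundspeed=190.0 kt

Leg 1: desired track 96.8°; wind correction +2.7° → command heading 99.5°, groundspeed 191.9 kt
Leg 2: desired track 180.2°; wind correction -0.3° → command heading 179.9°, groundspeed 184.8 kt
Leg 3: desired track 239.3°; wind correction -2.5° → command heading 236.8°, groundspeed 190.0 kt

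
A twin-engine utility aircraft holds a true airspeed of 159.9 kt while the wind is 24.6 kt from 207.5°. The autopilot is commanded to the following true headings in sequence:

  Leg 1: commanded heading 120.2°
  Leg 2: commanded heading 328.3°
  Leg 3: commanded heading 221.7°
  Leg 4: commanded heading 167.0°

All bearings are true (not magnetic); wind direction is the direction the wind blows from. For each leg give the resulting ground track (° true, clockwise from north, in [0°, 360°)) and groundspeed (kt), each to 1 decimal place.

Leg 1: heading 120.2°; drift -8.8° → track 111.4°, groundspeed 160.6 kt
Leg 2: heading 328.3°; drift +7.0° → track 335.3°, groundspeed 173.8 kt
Leg 3: heading 221.7°; drift +2.5° → track 224.2°, groundspeed 136.2 kt
Leg 4: heading 167.0°; drift -6.5° → track 160.5°, groundspeed 142.1 kt

Leg 1: track=111.4°, groundspeed=160.6 kt
Leg 2: track=335.3°, groundspeed=173.8 kt
Leg 3: track=224.2°, groundspeed=136.2 kt
Leg 4: track=160.5°, groundspeed=142.1 kt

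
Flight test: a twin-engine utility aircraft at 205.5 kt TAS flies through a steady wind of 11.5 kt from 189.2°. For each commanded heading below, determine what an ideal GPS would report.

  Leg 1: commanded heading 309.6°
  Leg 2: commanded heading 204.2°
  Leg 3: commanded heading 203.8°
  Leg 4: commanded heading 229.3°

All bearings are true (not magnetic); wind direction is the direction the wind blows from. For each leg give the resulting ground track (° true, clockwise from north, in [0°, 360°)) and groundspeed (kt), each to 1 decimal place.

Leg 1: track=312.3°, groundspeed=211.6 kt
Leg 2: track=205.1°, groundspeed=194.4 kt
Leg 3: track=204.7°, groundspeed=194.4 kt
Leg 4: track=231.5°, groundspeed=196.8 kt

Leg 1: heading 309.6°; drift +2.7° → track 312.3°, groundspeed 211.6 kt
Leg 2: heading 204.2°; drift +0.9° → track 205.1°, groundspeed 194.4 kt
Leg 3: heading 203.8°; drift +0.9° → track 204.7°, groundspeed 194.4 kt
Leg 4: heading 229.3°; drift +2.2° → track 231.5°, groundspeed 196.8 kt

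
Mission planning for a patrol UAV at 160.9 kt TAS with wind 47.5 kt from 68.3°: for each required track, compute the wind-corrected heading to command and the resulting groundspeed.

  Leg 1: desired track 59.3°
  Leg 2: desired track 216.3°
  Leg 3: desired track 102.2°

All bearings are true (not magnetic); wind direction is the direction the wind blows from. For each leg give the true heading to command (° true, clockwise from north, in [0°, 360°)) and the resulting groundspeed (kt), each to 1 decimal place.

Leg 1: desired track 59.3°; wind correction +2.6° → command heading 61.9°, groundspeed 113.8 kt
Leg 2: desired track 216.3°; wind correction -9.0° → command heading 207.3°, groundspeed 199.2 kt
Leg 3: desired track 102.2°; wind correction -9.5° → command heading 92.7°, groundspeed 119.3 kt

Leg 1: heading=61.9°, groundspeed=113.8 kt
Leg 2: heading=207.3°, groundspeed=199.2 kt
Leg 3: heading=92.7°, groundspeed=119.3 kt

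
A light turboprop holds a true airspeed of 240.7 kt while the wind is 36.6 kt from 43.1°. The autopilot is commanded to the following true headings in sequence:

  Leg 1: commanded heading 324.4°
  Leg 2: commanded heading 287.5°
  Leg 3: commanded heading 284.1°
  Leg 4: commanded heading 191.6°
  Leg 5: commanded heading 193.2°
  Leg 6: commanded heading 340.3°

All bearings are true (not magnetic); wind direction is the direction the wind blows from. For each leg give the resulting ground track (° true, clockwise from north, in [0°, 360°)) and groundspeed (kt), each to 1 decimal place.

Leg 1: heading 324.4°; drift -8.7° → track 315.7°, groundspeed 236.3 kt
Leg 2: heading 287.5°; drift -7.3° → track 280.2°, groundspeed 258.6 kt
Leg 3: heading 284.1°; drift -7.1° → track 277.0°, groundspeed 260.4 kt
Leg 4: heading 191.6°; drift +4.0° → track 195.6°, groundspeed 272.6 kt
Leg 5: heading 193.2°; drift +3.8° → track 197.0°, groundspeed 273.0 kt
Leg 6: heading 340.3°; drift -8.3° → track 332.0°, groundspeed 226.3 kt

Leg 1: track=315.7°, groundspeed=236.3 kt
Leg 2: track=280.2°, groundspeed=258.6 kt
Leg 3: track=277.0°, groundspeed=260.4 kt
Leg 4: track=195.6°, groundspeed=272.6 kt
Leg 5: track=197.0°, groundspeed=273.0 kt
Leg 6: track=332.0°, groundspeed=226.3 kt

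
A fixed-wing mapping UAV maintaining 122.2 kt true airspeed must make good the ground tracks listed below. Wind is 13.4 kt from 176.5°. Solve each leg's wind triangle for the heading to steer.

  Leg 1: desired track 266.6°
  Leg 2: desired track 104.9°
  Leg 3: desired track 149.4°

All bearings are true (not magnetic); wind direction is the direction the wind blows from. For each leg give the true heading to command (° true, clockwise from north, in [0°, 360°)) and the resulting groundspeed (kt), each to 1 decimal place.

Leg 1: desired track 266.6°; wind correction -6.3° → command heading 260.3°, groundspeed 121.5 kt
Leg 2: desired track 104.9°; wind correction +6.0° → command heading 110.9°, groundspeed 117.3 kt
Leg 3: desired track 149.4°; wind correction +2.9° → command heading 152.3°, groundspeed 110.1 kt

Leg 1: heading=260.3°, groundspeed=121.5 kt
Leg 2: heading=110.9°, groundspeed=117.3 kt
Leg 3: heading=152.3°, groundspeed=110.1 kt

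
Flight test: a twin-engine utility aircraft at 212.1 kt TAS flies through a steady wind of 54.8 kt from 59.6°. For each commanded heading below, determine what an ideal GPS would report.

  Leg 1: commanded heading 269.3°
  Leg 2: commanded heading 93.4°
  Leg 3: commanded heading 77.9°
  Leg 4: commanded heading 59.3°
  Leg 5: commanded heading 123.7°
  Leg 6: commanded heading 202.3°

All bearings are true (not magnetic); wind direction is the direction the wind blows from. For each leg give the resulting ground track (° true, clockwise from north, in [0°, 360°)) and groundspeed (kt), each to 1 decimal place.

Leg 1: heading 269.3°; drift -6.0° → track 263.3°, groundspeed 261.1 kt
Leg 2: heading 93.4°; drift +10.4° → track 103.8°, groundspeed 169.3 kt
Leg 3: heading 77.9°; drift +6.1° → track 84.0°, groundspeed 161.0 kt
Leg 4: heading 59.3°; drift -0.1° → track 59.2°, groundspeed 157.3 kt
Leg 5: heading 123.7°; drift +14.7° → track 138.4°, groundspeed 194.5 kt
Leg 6: heading 202.3°; drift +7.4° → track 209.7°, groundspeed 257.8 kt

Leg 1: track=263.3°, groundspeed=261.1 kt
Leg 2: track=103.8°, groundspeed=169.3 kt
Leg 3: track=84.0°, groundspeed=161.0 kt
Leg 4: track=59.2°, groundspeed=157.3 kt
Leg 5: track=138.4°, groundspeed=194.5 kt
Leg 6: track=209.7°, groundspeed=257.8 kt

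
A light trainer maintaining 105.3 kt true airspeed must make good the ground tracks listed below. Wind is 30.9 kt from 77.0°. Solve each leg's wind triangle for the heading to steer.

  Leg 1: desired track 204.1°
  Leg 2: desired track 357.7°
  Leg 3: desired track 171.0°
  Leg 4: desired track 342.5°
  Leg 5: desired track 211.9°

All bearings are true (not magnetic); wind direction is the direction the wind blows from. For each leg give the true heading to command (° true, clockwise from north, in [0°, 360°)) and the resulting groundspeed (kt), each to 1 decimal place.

Leg 1: heading=190.6°, groundspeed=121.0 kt
Leg 2: heading=14.5°, groundspeed=95.1 kt
Leg 3: heading=154.0°, groundspeed=102.8 kt
Leg 4: heading=359.5°, groundspeed=103.1 kt
Leg 5: heading=199.9°, groundspeed=124.8 kt

Leg 1: desired track 204.1°; wind correction -13.5° → command heading 190.6°, groundspeed 121.0 kt
Leg 2: desired track 357.7°; wind correction +16.8° → command heading 14.5°, groundspeed 95.1 kt
Leg 3: desired track 171.0°; wind correction -17.0° → command heading 154.0°, groundspeed 102.8 kt
Leg 4: desired track 342.5°; wind correction +17.0° → command heading 359.5°, groundspeed 103.1 kt
Leg 5: desired track 211.9°; wind correction -12.0° → command heading 199.9°, groundspeed 124.8 kt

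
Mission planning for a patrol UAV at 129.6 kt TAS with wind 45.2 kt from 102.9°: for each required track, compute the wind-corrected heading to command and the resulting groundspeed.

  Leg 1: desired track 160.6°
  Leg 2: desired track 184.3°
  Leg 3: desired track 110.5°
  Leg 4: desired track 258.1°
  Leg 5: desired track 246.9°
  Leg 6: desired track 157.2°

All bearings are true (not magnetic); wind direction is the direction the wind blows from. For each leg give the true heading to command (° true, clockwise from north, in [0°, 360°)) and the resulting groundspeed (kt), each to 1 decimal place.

Leg 1: heading=143.5°, groundspeed=99.7 kt
Leg 2: heading=164.1°, groundspeed=114.9 kt
Leg 3: heading=107.9°, groundspeed=84.7 kt
Leg 4: heading=249.7°, groundspeed=169.2 kt
Leg 5: heading=235.1°, groundspeed=163.4 kt
Leg 6: heading=140.7°, groundspeed=97.9 kt

Leg 1: desired track 160.6°; wind correction -17.1° → command heading 143.5°, groundspeed 99.7 kt
Leg 2: desired track 184.3°; wind correction -20.2° → command heading 164.1°, groundspeed 114.9 kt
Leg 3: desired track 110.5°; wind correction -2.6° → command heading 107.9°, groundspeed 84.7 kt
Leg 4: desired track 258.1°; wind correction -8.4° → command heading 249.7°, groundspeed 169.2 kt
Leg 5: desired track 246.9°; wind correction -11.8° → command heading 235.1°, groundspeed 163.4 kt
Leg 6: desired track 157.2°; wind correction -16.5° → command heading 140.7°, groundspeed 97.9 kt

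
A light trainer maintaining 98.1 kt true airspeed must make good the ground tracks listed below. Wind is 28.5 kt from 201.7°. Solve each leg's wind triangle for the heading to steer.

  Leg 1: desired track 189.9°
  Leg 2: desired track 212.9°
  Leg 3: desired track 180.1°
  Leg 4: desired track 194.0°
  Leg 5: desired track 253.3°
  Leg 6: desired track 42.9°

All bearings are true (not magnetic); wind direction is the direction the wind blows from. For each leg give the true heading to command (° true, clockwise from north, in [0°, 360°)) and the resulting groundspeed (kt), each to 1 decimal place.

Leg 1: heading=193.3°, groundspeed=70.0 kt
Leg 2: heading=209.7°, groundspeed=70.0 kt
Leg 3: heading=186.2°, groundspeed=71.0 kt
Leg 4: heading=196.2°, groundspeed=69.8 kt
Leg 5: heading=240.1°, groundspeed=77.8 kt
Leg 6: heading=48.9°, groundspeed=124.1 kt

Leg 1: desired track 189.9°; wind correction +3.4° → command heading 193.3°, groundspeed 70.0 kt
Leg 2: desired track 212.9°; wind correction -3.2° → command heading 209.7°, groundspeed 70.0 kt
Leg 3: desired track 180.1°; wind correction +6.1° → command heading 186.2°, groundspeed 71.0 kt
Leg 4: desired track 194.0°; wind correction +2.2° → command heading 196.2°, groundspeed 69.8 kt
Leg 5: desired track 253.3°; wind correction -13.2° → command heading 240.1°, groundspeed 77.8 kt
Leg 6: desired track 42.9°; wind correction +6.0° → command heading 48.9°, groundspeed 124.1 kt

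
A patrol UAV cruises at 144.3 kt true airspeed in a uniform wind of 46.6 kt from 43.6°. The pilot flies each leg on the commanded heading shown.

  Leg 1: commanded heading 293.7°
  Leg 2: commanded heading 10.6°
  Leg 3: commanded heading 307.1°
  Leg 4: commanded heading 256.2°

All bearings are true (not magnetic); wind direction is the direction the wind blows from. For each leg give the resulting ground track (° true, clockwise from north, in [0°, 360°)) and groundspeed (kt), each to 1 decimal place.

Leg 1: heading 293.7°; drift -15.3° → track 278.4°, groundspeed 166.0 kt
Leg 2: heading 10.6°; drift -13.6° → track 357.0°, groundspeed 108.2 kt
Leg 3: heading 307.1°; drift -17.2° → track 289.9°, groundspeed 156.6 kt
Leg 4: heading 256.2°; drift -7.8° → track 248.4°, groundspeed 185.3 kt

Leg 1: track=278.4°, groundspeed=166.0 kt
Leg 2: track=357.0°, groundspeed=108.2 kt
Leg 3: track=289.9°, groundspeed=156.6 kt
Leg 4: track=248.4°, groundspeed=185.3 kt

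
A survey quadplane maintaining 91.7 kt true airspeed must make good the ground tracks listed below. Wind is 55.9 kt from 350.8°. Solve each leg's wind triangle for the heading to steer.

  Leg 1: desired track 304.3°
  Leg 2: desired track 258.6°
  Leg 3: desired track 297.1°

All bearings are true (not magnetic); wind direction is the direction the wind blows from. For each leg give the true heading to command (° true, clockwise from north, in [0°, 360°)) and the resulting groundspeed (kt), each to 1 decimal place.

Leg 1: heading=330.5°, groundspeed=43.8 kt
Leg 2: heading=296.1°, groundspeed=74.9 kt
Leg 3: heading=326.5°, groundspeed=46.8 kt

Leg 1: desired track 304.3°; wind correction +26.2° → command heading 330.5°, groundspeed 43.8 kt
Leg 2: desired track 258.6°; wind correction +37.5° → command heading 296.1°, groundspeed 74.9 kt
Leg 3: desired track 297.1°; wind correction +29.4° → command heading 326.5°, groundspeed 46.8 kt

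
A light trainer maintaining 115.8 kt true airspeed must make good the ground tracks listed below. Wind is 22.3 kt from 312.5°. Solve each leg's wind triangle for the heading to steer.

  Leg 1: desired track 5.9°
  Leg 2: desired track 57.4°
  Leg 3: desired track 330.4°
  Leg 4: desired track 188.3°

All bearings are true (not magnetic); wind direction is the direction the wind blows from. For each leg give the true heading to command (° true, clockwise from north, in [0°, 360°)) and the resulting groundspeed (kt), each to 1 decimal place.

Leg 1: heading=357.0°, groundspeed=101.1 kt
Leg 2: heading=46.7°, groundspeed=119.5 kt
Leg 3: heading=327.0°, groundspeed=94.4 kt
Leg 4: heading=197.5°, groundspeed=126.9 kt

Leg 1: desired track 5.9°; wind correction -8.9° → command heading 357.0°, groundspeed 101.1 kt
Leg 2: desired track 57.4°; wind correction -10.7° → command heading 46.7°, groundspeed 119.5 kt
Leg 3: desired track 330.4°; wind correction -3.4° → command heading 327.0°, groundspeed 94.4 kt
Leg 4: desired track 188.3°; wind correction +9.2° → command heading 197.5°, groundspeed 126.9 kt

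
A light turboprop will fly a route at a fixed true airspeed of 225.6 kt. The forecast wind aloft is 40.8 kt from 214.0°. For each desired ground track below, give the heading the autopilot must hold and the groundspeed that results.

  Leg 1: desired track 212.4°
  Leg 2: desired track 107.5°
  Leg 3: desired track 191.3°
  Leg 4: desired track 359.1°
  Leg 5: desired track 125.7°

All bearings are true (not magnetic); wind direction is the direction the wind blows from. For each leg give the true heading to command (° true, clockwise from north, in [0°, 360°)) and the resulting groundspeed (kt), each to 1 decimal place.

Leg 1: heading=212.7°, groundspeed=184.8 kt
Leg 2: heading=117.5°, groundspeed=233.8 kt
Leg 3: heading=195.3°, groundspeed=187.4 kt
Leg 4: heading=353.2°, groundspeed=257.9 kt
Leg 5: heading=136.1°, groundspeed=220.7 kt

Leg 1: desired track 212.4°; wind correction +0.3° → command heading 212.7°, groundspeed 184.8 kt
Leg 2: desired track 107.5°; wind correction +10.0° → command heading 117.5°, groundspeed 233.8 kt
Leg 3: desired track 191.3°; wind correction +4.0° → command heading 195.3°, groundspeed 187.4 kt
Leg 4: desired track 359.1°; wind correction -5.9° → command heading 353.2°, groundspeed 257.9 kt
Leg 5: desired track 125.7°; wind correction +10.4° → command heading 136.1°, groundspeed 220.7 kt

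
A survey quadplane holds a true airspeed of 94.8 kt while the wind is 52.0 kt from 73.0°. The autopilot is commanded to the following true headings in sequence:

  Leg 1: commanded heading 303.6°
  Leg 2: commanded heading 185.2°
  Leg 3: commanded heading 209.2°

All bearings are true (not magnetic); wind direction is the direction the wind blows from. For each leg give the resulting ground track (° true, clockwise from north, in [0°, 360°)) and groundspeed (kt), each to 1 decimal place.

Leg 1: track=286.1°, groundspeed=134.0 kt
Leg 2: track=208.0°, groundspeed=124.2 kt
Leg 3: track=224.4°, groundspeed=137.1 kt

Leg 1: heading 303.6°; drift -17.5° → track 286.1°, groundspeed 134.0 kt
Leg 2: heading 185.2°; drift +22.8° → track 208.0°, groundspeed 124.2 kt
Leg 3: heading 209.2°; drift +15.2° → track 224.4°, groundspeed 137.1 kt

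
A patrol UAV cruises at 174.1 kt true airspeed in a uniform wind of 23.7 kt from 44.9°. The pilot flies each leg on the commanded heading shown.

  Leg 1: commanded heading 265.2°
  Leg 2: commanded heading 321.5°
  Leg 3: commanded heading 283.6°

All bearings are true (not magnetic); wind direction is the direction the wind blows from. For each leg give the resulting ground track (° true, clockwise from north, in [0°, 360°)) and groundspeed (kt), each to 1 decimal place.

Leg 1: heading 265.2°; drift -4.6° → track 260.6°, groundspeed 192.8 kt
Leg 2: heading 321.5°; drift -7.8° → track 313.7°, groundspeed 173.0 kt
Leg 3: heading 283.6°; drift -6.2° → track 277.4°, groundspeed 187.5 kt

Leg 1: track=260.6°, groundspeed=192.8 kt
Leg 2: track=313.7°, groundspeed=173.0 kt
Leg 3: track=277.4°, groundspeed=187.5 kt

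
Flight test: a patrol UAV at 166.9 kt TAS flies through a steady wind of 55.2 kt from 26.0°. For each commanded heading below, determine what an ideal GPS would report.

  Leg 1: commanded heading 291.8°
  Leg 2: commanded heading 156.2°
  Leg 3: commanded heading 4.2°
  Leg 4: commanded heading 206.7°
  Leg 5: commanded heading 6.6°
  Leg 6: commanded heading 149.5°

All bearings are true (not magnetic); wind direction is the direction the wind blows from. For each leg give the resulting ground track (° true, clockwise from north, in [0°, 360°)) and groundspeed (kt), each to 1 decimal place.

Leg 1: heading 291.8°; drift -17.9° → track 273.9°, groundspeed 179.6 kt
Leg 2: heading 156.2°; drift +11.8° → track 168.0°, groundspeed 206.9 kt
Leg 3: heading 4.2°; drift -10.1° → track 354.1°, groundspeed 117.5 kt
Leg 4: heading 206.7°; drift -0.2° → track 206.5°, groundspeed 222.1 kt
Leg 5: heading 6.6°; drift -9.1° → track 357.5°, groundspeed 116.3 kt
Leg 6: heading 149.5°; drift +13.1° → track 162.6°, groundspeed 202.7 kt

Leg 1: track=273.9°, groundspeed=179.6 kt
Leg 2: track=168.0°, groundspeed=206.9 kt
Leg 3: track=354.1°, groundspeed=117.5 kt
Leg 4: track=206.5°, groundspeed=222.1 kt
Leg 5: track=357.5°, groundspeed=116.3 kt
Leg 6: track=162.6°, groundspeed=202.7 kt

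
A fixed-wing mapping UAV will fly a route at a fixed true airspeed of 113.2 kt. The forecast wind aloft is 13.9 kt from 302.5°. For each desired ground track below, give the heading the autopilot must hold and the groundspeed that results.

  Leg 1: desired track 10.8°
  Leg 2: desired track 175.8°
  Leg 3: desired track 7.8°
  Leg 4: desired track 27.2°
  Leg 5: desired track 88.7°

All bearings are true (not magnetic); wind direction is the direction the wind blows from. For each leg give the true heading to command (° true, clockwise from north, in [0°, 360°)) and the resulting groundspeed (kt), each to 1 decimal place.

Leg 1: heading=4.2°, groundspeed=107.3 kt
Leg 2: heading=181.4°, groundspeed=121.0 kt
Leg 3: heading=1.4°, groundspeed=106.7 kt
Leg 4: heading=20.2°, groundspeed=111.1 kt
Leg 5: heading=84.8°, groundspeed=124.5 kt

Leg 1: desired track 10.8°; wind correction -6.6° → command heading 4.2°, groundspeed 107.3 kt
Leg 2: desired track 175.8°; wind correction +5.6° → command heading 181.4°, groundspeed 121.0 kt
Leg 3: desired track 7.8°; wind correction -6.4° → command heading 1.4°, groundspeed 106.7 kt
Leg 4: desired track 27.2°; wind correction -7.0° → command heading 20.2°, groundspeed 111.1 kt
Leg 5: desired track 88.7°; wind correction -3.9° → command heading 84.8°, groundspeed 124.5 kt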